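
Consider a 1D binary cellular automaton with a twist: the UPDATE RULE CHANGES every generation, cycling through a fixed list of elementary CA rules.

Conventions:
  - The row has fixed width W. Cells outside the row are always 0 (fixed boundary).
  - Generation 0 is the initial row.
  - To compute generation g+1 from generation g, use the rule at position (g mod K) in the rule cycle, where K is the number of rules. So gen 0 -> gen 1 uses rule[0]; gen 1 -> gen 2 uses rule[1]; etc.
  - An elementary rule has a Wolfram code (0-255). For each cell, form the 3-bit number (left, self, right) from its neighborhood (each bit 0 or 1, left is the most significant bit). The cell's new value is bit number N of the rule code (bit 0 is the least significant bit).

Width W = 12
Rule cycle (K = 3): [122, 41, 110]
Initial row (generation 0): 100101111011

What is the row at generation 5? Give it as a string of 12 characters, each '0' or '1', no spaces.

Answer: 001010000001

Derivation:
Gen 0: 100101111011
Gen 1 (rule 122): 011011001111
Gen 2 (rule 41): 010110001000
Gen 3 (rule 110): 111110011000
Gen 4 (rule 122): 100011111100
Gen 5 (rule 41): 001010000001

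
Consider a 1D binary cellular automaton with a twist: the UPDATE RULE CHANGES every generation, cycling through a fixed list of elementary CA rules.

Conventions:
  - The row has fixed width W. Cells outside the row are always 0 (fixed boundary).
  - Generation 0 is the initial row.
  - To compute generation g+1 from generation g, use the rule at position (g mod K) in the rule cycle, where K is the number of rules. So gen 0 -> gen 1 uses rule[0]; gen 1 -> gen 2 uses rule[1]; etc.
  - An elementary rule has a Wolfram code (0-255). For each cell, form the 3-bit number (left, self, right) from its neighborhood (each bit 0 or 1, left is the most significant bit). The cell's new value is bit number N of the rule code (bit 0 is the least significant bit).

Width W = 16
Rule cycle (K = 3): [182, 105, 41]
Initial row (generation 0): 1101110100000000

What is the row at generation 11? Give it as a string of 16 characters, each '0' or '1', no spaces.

Gen 0: 1101110100000000
Gen 1 (rule 182): 0010101110000000
Gen 2 (rule 105): 1001011010111111
Gen 3 (rule 41): 0000110101100000
Gen 4 (rule 182): 0001001110010000
Gen 5 (rule 105): 1100001010000111
Gen 6 (rule 41): 1001100100110100
Gen 7 (rule 182): 1110011111001110
Gen 8 (rule 105): 1010010001001010
Gen 9 (rule 41): 0100000100000100
Gen 10 (rule 182): 1110001110001110
Gen 11 (rule 105): 1010101010101010

Answer: 1010101010101010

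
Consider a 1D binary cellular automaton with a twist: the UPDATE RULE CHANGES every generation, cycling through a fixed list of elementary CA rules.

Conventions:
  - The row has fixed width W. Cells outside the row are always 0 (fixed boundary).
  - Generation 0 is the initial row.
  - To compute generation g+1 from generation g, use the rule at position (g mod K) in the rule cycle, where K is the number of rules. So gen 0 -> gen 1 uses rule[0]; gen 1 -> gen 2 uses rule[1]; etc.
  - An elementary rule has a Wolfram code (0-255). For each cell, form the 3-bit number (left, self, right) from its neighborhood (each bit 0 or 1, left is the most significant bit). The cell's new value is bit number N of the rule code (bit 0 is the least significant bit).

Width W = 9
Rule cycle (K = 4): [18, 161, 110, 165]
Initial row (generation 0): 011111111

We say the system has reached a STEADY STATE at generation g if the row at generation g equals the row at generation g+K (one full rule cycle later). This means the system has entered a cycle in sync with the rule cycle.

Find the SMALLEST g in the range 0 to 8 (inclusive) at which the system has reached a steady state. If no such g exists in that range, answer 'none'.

Answer: none

Derivation:
Gen 0: 011111111
Gen 1 (rule 18): 100000000
Gen 2 (rule 161): 001111111
Gen 3 (rule 110): 011000001
Gen 4 (rule 165): 000011101
Gen 5 (rule 18): 000100000
Gen 6 (rule 161): 110001111
Gen 7 (rule 110): 110011001
Gen 8 (rule 165): 000000001
Gen 9 (rule 18): 000000010
Gen 10 (rule 161): 111111000
Gen 11 (rule 110): 100001000
Gen 12 (rule 165): 101101011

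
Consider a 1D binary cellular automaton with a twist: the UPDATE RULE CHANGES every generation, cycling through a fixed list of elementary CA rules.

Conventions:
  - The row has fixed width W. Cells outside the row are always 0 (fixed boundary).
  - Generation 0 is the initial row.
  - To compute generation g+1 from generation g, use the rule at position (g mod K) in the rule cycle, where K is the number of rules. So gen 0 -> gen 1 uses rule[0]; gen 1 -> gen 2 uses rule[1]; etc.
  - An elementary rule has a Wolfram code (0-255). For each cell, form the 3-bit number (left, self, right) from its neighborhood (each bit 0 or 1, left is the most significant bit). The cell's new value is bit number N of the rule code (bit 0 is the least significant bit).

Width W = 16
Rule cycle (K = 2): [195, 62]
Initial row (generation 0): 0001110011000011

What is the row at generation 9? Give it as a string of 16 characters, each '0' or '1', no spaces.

Gen 0: 0001110011000011
Gen 1 (rule 195): 1110110101011101
Gen 2 (rule 62): 1001101111110011
Gen 3 (rule 195): 0010100111110101
Gen 4 (rule 62): 0111111100001111
Gen 5 (rule 195): 1011111101110111
Gen 6 (rule 62): 1110000011001100
Gen 7 (rule 195): 0110111101010101
Gen 8 (rule 62): 1101100011111111
Gen 9 (rule 195): 0100101101111111

Answer: 0100101101111111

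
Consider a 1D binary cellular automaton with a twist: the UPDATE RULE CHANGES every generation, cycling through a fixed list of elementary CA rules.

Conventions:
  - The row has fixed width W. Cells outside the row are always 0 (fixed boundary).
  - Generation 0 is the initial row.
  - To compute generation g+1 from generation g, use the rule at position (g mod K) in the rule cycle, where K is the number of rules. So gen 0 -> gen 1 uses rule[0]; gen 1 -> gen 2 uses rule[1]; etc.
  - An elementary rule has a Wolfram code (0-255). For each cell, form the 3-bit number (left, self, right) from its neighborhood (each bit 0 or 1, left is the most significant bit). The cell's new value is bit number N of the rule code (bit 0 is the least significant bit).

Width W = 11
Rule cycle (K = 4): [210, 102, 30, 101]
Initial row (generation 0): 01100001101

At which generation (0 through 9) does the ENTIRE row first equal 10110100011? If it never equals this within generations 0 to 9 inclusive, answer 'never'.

Gen 0: 01100001101
Gen 1 (rule 210): 10110010100
Gen 2 (rule 102): 11010111100
Gen 3 (rule 30): 10010100010
Gen 4 (rule 101): 10011101010
Gen 5 (rule 210): 01101100001
Gen 6 (rule 102): 10110100011
Gen 7 (rule 30): 10100110110
Gen 8 (rule 101): 11100011010
Gen 9 (rule 210): 01110101001

Answer: 6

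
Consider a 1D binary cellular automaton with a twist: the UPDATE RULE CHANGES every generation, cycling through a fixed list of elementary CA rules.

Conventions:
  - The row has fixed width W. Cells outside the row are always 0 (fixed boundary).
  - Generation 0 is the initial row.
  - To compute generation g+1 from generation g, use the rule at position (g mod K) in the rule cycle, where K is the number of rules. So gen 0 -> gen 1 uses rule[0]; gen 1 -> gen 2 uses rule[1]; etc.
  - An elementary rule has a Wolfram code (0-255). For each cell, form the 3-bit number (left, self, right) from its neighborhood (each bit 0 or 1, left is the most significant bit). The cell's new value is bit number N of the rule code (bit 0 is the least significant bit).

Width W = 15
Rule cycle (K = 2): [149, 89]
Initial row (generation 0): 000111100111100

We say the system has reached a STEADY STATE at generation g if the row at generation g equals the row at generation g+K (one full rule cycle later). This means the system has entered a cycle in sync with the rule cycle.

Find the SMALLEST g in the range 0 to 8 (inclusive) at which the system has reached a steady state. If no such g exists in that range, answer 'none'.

Answer: none

Derivation:
Gen 0: 000111100111100
Gen 1 (rule 149): 110011010011011
Gen 2 (rule 89): 111011001011011
Gen 3 (rule 149): 010000101000000
Gen 4 (rule 89): 001110000111111
Gen 5 (rule 149): 100101110011110
Gen 6 (rule 89): 010001011010011
Gen 7 (rule 149): 011101000011000
Gen 8 (rule 89): 010100111011111
Gen 9 (rule 149): 010110010001110
Gen 10 (rule 89): 000111001101011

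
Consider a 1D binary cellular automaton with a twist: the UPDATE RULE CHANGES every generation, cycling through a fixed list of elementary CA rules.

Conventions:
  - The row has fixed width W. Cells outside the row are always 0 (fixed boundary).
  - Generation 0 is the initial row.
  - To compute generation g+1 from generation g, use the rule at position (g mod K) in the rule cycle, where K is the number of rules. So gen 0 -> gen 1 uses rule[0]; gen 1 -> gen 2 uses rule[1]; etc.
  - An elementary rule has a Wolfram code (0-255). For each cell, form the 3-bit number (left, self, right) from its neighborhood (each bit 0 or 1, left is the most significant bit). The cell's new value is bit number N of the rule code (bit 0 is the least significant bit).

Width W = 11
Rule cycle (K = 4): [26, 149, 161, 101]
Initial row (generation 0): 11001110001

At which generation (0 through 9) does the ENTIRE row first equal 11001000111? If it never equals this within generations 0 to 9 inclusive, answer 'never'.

Answer: never

Derivation:
Gen 0: 11001110001
Gen 1 (rule 26): 10111001010
Gen 2 (rule 149): 10010101011
Gen 3 (rule 161): 00001010100
Gen 4 (rule 101): 11101111101
Gen 5 (rule 26): 10001000000
Gen 6 (rule 149): 11101111111
Gen 7 (rule 161): 01010111110
Gen 8 (rule 101): 01111000010
Gen 9 (rule 26): 11000100101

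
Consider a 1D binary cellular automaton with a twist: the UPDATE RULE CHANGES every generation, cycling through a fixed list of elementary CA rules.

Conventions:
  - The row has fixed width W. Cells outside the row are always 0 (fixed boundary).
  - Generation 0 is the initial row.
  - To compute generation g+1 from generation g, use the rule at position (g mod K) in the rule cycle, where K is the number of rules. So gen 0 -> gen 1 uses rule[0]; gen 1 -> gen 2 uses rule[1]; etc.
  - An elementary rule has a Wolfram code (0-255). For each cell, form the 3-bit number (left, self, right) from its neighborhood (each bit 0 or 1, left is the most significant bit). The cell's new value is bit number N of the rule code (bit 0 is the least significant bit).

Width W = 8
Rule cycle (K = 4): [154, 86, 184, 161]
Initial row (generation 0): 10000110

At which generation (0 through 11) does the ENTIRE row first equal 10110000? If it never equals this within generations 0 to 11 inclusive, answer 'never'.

Gen 0: 10000110
Gen 1 (rule 154): 01001101
Gen 2 (rule 86): 11110101
Gen 3 (rule 184): 11101010
Gen 4 (rule 161): 01010100
Gen 5 (rule 154): 10000010
Gen 6 (rule 86): 11000111
Gen 7 (rule 184): 10100110
Gen 8 (rule 161): 01000000
Gen 9 (rule 154): 10100000
Gen 10 (rule 86): 10110000
Gen 11 (rule 184): 01101000

Answer: 10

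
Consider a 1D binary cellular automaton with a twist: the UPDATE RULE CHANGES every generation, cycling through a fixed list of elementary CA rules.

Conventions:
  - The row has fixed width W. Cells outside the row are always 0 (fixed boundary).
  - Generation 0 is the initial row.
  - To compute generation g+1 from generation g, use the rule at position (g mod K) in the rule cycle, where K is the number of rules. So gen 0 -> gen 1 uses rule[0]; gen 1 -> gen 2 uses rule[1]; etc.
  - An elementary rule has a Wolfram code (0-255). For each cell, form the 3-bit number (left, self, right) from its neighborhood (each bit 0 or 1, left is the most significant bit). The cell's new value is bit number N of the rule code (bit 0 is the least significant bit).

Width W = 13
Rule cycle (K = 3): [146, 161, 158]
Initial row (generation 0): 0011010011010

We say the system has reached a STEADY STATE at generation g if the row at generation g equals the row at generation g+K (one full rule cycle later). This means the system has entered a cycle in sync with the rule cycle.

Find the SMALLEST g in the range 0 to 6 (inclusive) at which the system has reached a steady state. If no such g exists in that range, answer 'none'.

Answer: 0

Derivation:
Gen 0: 0011010011010
Gen 1 (rule 146): 0100001100001
Gen 2 (rule 161): 0001100001100
Gen 3 (rule 158): 0011010011010
Gen 4 (rule 146): 0100001100001
Gen 5 (rule 161): 0001100001100
Gen 6 (rule 158): 0011010011010
Gen 7 (rule 146): 0100001100001
Gen 8 (rule 161): 0001100001100
Gen 9 (rule 158): 0011010011010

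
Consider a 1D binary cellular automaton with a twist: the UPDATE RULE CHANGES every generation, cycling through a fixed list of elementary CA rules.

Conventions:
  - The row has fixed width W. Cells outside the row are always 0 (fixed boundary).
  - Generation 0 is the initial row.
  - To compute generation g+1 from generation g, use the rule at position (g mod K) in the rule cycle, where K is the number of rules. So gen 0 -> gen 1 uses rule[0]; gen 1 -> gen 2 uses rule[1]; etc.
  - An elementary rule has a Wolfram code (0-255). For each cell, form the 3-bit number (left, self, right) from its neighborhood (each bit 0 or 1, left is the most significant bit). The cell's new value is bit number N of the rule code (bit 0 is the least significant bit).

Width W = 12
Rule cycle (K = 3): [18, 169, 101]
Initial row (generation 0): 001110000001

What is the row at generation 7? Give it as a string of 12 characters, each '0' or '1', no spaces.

Gen 0: 001110000001
Gen 1 (rule 18): 010001000010
Gen 2 (rule 169): 000100011000
Gen 3 (rule 101): 110101001011
Gen 4 (rule 18): 000000110000
Gen 5 (rule 169): 111110100111
Gen 6 (rule 101): 000011100001
Gen 7 (rule 18): 000100010010

Answer: 000100010010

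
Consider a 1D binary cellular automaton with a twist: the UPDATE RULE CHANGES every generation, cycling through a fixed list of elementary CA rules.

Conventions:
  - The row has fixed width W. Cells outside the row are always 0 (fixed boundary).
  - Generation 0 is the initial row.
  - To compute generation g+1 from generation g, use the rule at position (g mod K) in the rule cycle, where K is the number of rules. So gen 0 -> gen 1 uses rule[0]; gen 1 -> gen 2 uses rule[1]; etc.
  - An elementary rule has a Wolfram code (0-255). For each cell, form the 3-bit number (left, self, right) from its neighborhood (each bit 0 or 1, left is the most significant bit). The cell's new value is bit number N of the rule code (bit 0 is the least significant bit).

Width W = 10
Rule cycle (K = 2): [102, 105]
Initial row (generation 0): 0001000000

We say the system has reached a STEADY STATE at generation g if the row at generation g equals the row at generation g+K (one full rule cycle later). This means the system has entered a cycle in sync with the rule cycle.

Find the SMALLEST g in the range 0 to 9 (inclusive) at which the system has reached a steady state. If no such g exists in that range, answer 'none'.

Answer: none

Derivation:
Gen 0: 0001000000
Gen 1 (rule 102): 0011000000
Gen 2 (rule 105): 1011011111
Gen 3 (rule 102): 1101100001
Gen 4 (rule 105): 1111101100
Gen 5 (rule 102): 0000110100
Gen 6 (rule 105): 1110111001
Gen 7 (rule 102): 0011001011
Gen 8 (rule 105): 1011000111
Gen 9 (rule 102): 1101001001
Gen 10 (rule 105): 1110000000
Gen 11 (rule 102): 0010000000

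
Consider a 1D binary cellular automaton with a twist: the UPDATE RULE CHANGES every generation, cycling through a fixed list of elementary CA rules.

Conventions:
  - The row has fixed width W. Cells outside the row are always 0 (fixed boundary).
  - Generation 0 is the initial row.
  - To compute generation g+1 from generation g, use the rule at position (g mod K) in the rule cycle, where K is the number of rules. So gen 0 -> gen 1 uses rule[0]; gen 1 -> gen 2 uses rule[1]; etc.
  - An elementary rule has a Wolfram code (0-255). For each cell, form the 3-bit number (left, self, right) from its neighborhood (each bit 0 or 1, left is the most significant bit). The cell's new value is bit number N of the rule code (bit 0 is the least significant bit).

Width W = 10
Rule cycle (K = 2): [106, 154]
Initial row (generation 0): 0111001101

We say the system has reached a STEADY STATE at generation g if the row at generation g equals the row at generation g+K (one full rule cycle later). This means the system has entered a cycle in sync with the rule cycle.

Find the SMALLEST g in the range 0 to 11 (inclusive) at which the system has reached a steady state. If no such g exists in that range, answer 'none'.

Gen 0: 0111001101
Gen 1 (rule 106): 1101011110
Gen 2 (rule 154): 1000011101
Gen 3 (rule 106): 0000110110
Gen 4 (rule 154): 0001100101
Gen 5 (rule 106): 0011101010
Gen 6 (rule 154): 0111000001
Gen 7 (rule 106): 1101000010
Gen 8 (rule 154): 1000100101
Gen 9 (rule 106): 0001001010
Gen 10 (rule 154): 0010110001
Gen 11 (rule 106): 0101110010
Gen 12 (rule 154): 1001101101
Gen 13 (rule 106): 0011111110

Answer: none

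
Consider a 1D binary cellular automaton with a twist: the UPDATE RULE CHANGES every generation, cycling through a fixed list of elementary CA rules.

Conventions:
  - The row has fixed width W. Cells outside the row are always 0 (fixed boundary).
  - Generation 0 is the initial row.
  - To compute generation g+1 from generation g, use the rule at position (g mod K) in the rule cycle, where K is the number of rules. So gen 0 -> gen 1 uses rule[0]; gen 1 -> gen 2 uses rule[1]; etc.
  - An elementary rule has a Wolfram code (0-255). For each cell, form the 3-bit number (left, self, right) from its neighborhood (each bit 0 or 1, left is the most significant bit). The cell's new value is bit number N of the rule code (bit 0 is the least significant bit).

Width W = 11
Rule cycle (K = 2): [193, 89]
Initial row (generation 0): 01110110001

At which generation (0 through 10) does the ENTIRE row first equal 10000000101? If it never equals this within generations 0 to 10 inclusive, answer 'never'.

Gen 0: 01110110001
Gen 1 (rule 193): 00110010100
Gen 2 (rule 89): 10111000011
Gen 3 (rule 193): 00011011001
Gen 4 (rule 89): 11011011100
Gen 5 (rule 193): 01001001101
Gen 6 (rule 89): 00100101100
Gen 7 (rule 193): 10000000101
Gen 8 (rule 89): 01111110000
Gen 9 (rule 193): 00111110111
Gen 10 (rule 89): 10100010101

Answer: 7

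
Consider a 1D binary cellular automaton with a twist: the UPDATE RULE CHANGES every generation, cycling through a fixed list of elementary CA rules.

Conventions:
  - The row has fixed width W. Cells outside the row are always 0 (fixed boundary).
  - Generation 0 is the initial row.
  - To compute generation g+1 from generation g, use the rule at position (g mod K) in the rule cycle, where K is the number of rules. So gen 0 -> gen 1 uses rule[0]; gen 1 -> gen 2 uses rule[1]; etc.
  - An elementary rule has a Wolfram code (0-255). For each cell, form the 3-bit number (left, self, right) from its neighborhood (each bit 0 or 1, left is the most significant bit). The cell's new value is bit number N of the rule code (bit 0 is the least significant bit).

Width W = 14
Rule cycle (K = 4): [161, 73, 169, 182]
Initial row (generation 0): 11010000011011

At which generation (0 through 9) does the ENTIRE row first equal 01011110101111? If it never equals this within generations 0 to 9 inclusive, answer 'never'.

Gen 0: 11010000011011
Gen 1 (rule 161): 00100111000100
Gen 2 (rule 73): 10000101010001
Gen 3 (rule 169): 00110010100100
Gen 4 (rule 182): 01001111111110
Gen 5 (rule 161): 00000111111100
Gen 6 (rule 73): 11110100000101
Gen 7 (rule 169): 11101001110010
Gen 8 (rule 182): 01011110101111
Gen 9 (rule 161): 00101101010110

Answer: 8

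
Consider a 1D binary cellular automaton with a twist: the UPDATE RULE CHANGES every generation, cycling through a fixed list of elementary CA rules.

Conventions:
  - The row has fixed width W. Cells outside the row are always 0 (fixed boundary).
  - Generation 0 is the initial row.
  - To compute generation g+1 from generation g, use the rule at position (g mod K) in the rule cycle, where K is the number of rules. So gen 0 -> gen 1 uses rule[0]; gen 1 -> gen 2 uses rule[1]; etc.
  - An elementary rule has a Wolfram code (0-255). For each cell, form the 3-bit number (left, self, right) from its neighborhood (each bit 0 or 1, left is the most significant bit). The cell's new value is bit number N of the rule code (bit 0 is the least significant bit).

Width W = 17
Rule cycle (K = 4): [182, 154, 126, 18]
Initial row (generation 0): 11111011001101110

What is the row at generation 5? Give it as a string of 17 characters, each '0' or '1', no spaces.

Gen 0: 11111011001101110
Gen 1 (rule 182): 01110100110010101
Gen 2 (rule 154): 11100011101100000
Gen 3 (rule 126): 10110110111110000
Gen 4 (rule 18): 00000000000001000
Gen 5 (rule 182): 00000000000011100

Answer: 00000000000011100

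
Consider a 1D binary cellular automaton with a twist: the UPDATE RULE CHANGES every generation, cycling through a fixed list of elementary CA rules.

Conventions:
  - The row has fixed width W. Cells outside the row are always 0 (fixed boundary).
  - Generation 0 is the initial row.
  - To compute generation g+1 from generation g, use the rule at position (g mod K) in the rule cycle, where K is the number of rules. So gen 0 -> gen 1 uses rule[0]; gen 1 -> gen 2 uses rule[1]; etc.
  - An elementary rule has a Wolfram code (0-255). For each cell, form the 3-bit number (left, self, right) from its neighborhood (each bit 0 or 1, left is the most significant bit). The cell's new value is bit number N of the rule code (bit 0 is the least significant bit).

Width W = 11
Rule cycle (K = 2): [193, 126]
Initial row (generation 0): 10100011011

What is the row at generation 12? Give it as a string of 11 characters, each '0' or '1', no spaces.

Gen 0: 10100011011
Gen 1 (rule 193): 00001001001
Gen 2 (rule 126): 00011111111
Gen 3 (rule 193): 11001111111
Gen 4 (rule 126): 11111000001
Gen 5 (rule 193): 01111011100
Gen 6 (rule 126): 11001110110
Gen 7 (rule 193): 01000110010
Gen 8 (rule 126): 11101111111
Gen 9 (rule 193): 01100111111
Gen 10 (rule 126): 11111100001
Gen 11 (rule 193): 01111101100
Gen 12 (rule 126): 11000111110

Answer: 11000111110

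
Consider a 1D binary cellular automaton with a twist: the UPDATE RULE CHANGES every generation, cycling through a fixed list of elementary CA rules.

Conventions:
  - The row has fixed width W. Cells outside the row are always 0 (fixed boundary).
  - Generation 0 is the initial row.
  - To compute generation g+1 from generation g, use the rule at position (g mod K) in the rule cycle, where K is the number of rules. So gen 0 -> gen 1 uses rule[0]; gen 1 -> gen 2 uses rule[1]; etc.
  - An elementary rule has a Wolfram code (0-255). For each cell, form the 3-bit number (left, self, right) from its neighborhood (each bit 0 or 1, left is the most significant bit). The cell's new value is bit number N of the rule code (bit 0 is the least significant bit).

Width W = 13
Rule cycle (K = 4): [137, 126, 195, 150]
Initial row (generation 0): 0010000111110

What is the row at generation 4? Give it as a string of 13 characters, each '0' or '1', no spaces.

Answer: 1111011001011

Derivation:
Gen 0: 0010000111110
Gen 1 (rule 137): 1000110111100
Gen 2 (rule 126): 1101111100110
Gen 3 (rule 195): 0100111101010
Gen 4 (rule 150): 1111011001011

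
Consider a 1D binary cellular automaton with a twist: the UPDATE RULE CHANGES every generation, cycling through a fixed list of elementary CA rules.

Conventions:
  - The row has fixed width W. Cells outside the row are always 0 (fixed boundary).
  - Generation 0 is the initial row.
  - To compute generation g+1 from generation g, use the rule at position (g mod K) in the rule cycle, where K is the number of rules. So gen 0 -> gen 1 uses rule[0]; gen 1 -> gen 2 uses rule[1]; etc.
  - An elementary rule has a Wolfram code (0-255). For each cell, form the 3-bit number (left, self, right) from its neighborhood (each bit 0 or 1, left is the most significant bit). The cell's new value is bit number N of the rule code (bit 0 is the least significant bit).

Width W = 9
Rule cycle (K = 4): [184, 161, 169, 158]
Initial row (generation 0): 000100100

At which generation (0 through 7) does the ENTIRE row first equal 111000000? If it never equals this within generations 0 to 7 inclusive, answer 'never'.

Gen 0: 000100100
Gen 1 (rule 184): 000010010
Gen 2 (rule 161): 111000000
Gen 3 (rule 169): 110011111
Gen 4 (rule 158): 101111110
Gen 5 (rule 184): 011111101
Gen 6 (rule 161): 001111010
Gen 7 (rule 169): 101110100

Answer: 2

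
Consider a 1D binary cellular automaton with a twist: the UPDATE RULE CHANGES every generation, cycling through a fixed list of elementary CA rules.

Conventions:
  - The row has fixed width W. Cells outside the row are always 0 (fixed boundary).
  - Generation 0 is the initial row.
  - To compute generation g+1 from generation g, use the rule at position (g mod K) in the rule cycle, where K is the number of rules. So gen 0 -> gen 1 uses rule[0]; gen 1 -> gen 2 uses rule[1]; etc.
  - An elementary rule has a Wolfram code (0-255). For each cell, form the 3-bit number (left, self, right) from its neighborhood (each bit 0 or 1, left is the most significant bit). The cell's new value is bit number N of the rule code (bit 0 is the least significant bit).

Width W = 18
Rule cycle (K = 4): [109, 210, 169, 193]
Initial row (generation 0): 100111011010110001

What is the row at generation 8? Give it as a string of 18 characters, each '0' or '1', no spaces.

Gen 0: 100111011010110001
Gen 1 (rule 109): 100101111111110101
Gen 2 (rule 210): 011000111111110000
Gen 3 (rule 169): 010010111111100111
Gen 4 (rule 193): 000000011111100011
Gen 5 (rule 109): 111111010000101011
Gen 6 (rule 210): 011111001001000001
Gen 7 (rule 169): 011110000000011100
Gen 8 (rule 193): 001110111111001101

Answer: 001110111111001101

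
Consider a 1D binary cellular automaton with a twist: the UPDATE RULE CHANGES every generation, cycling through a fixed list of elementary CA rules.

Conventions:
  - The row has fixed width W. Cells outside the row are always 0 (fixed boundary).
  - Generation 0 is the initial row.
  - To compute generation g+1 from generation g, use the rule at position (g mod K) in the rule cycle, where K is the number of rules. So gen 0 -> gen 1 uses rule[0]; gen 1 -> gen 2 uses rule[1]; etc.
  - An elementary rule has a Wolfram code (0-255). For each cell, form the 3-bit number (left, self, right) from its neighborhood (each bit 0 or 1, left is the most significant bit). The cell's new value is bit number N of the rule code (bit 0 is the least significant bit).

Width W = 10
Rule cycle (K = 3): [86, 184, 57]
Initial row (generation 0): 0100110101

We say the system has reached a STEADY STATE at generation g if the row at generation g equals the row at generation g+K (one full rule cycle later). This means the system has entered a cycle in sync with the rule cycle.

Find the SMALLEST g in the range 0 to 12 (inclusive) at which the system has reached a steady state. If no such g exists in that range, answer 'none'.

Answer: 1

Derivation:
Gen 0: 0100110101
Gen 1 (rule 86): 1111010101
Gen 2 (rule 184): 1110101010
Gen 3 (rule 57): 1001010101
Gen 4 (rule 86): 1111010101
Gen 5 (rule 184): 1110101010
Gen 6 (rule 57): 1001010101
Gen 7 (rule 86): 1111010101
Gen 8 (rule 184): 1110101010
Gen 9 (rule 57): 1001010101
Gen 10 (rule 86): 1111010101
Gen 11 (rule 184): 1110101010
Gen 12 (rule 57): 1001010101
Gen 13 (rule 86): 1111010101
Gen 14 (rule 184): 1110101010
Gen 15 (rule 57): 1001010101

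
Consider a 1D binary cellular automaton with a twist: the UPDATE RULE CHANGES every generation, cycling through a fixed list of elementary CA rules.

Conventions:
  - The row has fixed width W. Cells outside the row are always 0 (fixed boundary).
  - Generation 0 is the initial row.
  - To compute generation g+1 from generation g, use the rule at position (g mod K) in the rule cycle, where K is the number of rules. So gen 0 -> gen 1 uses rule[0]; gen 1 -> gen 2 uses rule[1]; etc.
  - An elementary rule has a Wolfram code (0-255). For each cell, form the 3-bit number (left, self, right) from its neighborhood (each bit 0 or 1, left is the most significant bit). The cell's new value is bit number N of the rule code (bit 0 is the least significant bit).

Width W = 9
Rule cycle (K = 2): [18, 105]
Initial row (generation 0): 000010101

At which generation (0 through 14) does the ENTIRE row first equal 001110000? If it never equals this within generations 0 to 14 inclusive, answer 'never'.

Gen 0: 000010101
Gen 1 (rule 18): 000100000
Gen 2 (rule 105): 110001111
Gen 3 (rule 18): 001010000
Gen 4 (rule 105): 100100111
Gen 5 (rule 18): 011011000
Gen 6 (rule 105): 011111011
Gen 7 (rule 18): 100000000
Gen 8 (rule 105): 001111111
Gen 9 (rule 18): 010000000
Gen 10 (rule 105): 000111111
Gen 11 (rule 18): 001000000
Gen 12 (rule 105): 100011111
Gen 13 (rule 18): 010100000
Gen 14 (rule 105): 001001111

Answer: never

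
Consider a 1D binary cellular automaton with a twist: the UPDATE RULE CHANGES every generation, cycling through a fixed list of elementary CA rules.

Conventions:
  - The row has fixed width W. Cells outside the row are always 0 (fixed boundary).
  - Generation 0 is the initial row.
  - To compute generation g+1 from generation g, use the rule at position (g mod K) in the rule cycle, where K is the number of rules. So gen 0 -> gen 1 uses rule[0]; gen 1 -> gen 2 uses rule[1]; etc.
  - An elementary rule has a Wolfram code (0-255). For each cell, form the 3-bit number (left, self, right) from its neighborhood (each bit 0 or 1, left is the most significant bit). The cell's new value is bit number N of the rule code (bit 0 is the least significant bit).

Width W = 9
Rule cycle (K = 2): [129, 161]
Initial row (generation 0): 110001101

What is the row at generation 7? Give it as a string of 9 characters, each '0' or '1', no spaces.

Gen 0: 110001101
Gen 1 (rule 129): 000100000
Gen 2 (rule 161): 110001111
Gen 3 (rule 129): 000100110
Gen 4 (rule 161): 110000000
Gen 5 (rule 129): 000111111
Gen 6 (rule 161): 110011110
Gen 7 (rule 129): 000001100

Answer: 000001100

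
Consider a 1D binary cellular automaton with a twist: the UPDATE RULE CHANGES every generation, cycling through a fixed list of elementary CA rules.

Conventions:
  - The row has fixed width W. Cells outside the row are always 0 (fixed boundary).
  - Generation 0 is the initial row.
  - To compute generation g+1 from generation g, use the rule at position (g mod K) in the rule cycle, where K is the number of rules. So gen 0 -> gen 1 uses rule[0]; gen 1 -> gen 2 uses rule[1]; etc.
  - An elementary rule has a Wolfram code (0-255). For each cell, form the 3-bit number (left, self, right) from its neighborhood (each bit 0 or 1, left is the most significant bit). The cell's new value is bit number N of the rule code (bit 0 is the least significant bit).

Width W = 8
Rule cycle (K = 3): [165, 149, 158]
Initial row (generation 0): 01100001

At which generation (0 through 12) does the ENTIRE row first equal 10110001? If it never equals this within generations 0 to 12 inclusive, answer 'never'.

Answer: never

Derivation:
Gen 0: 01100001
Gen 1 (rule 165): 00001101
Gen 2 (rule 149): 11100001
Gen 3 (rule 158): 11010011
Gen 4 (rule 165): 00110000
Gen 5 (rule 149): 10001111
Gen 6 (rule 158): 11011110
Gen 7 (rule 165): 00101100
Gen 8 (rule 149): 10100011
Gen 9 (rule 158): 10110110
Gen 10 (rule 165): 11001000
Gen 11 (rule 149): 00101111
Gen 12 (rule 158): 01101110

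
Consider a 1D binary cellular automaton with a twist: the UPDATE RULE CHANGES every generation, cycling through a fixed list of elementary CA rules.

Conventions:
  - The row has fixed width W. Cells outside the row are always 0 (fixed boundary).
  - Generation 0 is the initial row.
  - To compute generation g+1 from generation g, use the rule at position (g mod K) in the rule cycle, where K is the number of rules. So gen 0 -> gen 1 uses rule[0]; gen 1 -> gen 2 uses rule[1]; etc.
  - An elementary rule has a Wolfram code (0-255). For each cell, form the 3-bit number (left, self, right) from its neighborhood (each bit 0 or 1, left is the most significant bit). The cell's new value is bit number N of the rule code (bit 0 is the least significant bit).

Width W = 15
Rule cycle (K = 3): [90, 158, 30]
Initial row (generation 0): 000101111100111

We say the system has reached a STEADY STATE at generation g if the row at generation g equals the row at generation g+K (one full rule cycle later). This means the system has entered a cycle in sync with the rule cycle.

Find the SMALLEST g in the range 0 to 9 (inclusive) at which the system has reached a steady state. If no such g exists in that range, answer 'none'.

Answer: none

Derivation:
Gen 0: 000101111100111
Gen 1 (rule 90): 001001000111101
Gen 2 (rule 158): 011111101111001
Gen 3 (rule 30): 110000001000111
Gen 4 (rule 90): 111000010101101
Gen 5 (rule 158): 110100110101001
Gen 6 (rule 30): 100111100101111
Gen 7 (rule 90): 011100111001001
Gen 8 (rule 158): 111011110111111
Gen 9 (rule 30): 100010000100000
Gen 10 (rule 90): 010101001010000
Gen 11 (rule 158): 110101111011000
Gen 12 (rule 30): 100101000010100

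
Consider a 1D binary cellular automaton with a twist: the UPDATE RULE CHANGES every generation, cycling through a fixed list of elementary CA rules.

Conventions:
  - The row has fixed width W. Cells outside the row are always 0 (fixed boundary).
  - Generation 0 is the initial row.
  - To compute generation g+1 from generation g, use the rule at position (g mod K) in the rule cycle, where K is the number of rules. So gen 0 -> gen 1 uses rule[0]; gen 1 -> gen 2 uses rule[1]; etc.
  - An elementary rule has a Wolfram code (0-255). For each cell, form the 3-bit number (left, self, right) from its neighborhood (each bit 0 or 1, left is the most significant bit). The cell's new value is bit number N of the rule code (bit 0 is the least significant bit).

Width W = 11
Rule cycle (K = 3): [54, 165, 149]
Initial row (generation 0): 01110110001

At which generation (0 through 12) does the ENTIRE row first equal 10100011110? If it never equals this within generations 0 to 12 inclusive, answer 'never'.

Gen 0: 01110110001
Gen 1 (rule 54): 10001001011
Gen 2 (rule 165): 10101001100
Gen 3 (rule 149): 10101100011
Gen 4 (rule 54): 11110010100
Gen 5 (rule 165): 01100011101
Gen 6 (rule 149): 00011001001
Gen 7 (rule 54): 00100111111
Gen 8 (rule 165): 10100011110
Gen 9 (rule 149): 10111001101
Gen 10 (rule 54): 11000110011
Gen 11 (rule 165): 00010000000
Gen 12 (rule 149): 11011111111

Answer: 8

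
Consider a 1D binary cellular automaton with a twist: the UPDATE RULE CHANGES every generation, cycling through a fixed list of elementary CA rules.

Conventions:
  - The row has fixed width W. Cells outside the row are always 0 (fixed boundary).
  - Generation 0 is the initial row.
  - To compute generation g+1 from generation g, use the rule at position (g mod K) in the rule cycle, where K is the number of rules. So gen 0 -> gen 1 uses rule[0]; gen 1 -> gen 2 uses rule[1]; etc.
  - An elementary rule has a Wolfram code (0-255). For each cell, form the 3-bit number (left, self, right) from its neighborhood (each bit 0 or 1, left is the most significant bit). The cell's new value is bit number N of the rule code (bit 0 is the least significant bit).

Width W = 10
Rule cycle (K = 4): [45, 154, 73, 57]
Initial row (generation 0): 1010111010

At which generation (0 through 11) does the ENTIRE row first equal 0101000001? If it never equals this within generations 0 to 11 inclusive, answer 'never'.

Gen 0: 1010111010
Gen 1 (rule 45): 1111100110
Gen 2 (rule 154): 1111011101
Gen 3 (rule 73): 1001010100
Gen 4 (rule 57): 0100101011
Gen 5 (rule 45): 0100111110
Gen 6 (rule 154): 1011111101
Gen 7 (rule 73): 0010000100
Gen 8 (rule 57): 1001110011
Gen 9 (rule 45): 1001000010
Gen 10 (rule 154): 0110100101
Gen 11 (rule 73): 0110000000

Answer: never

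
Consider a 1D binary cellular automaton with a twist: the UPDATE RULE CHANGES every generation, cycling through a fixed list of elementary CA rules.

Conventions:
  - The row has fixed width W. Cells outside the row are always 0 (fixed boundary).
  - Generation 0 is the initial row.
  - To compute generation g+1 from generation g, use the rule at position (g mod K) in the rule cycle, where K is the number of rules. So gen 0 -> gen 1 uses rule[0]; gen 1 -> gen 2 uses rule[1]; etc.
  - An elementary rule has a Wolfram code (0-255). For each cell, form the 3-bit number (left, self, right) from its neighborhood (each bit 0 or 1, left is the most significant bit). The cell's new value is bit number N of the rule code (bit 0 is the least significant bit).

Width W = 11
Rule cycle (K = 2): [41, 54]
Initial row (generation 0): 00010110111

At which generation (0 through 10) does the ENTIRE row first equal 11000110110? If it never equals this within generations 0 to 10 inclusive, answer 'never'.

Answer: never

Derivation:
Gen 0: 00010110111
Gen 1 (rule 41): 11001101100
Gen 2 (rule 54): 00110010010
Gen 3 (rule 41): 10100000000
Gen 4 (rule 54): 11110000000
Gen 5 (rule 41): 10000111111
Gen 6 (rule 54): 11001000000
Gen 7 (rule 41): 10000011111
Gen 8 (rule 54): 11000100000
Gen 9 (rule 41): 10010001111
Gen 10 (rule 54): 11111010000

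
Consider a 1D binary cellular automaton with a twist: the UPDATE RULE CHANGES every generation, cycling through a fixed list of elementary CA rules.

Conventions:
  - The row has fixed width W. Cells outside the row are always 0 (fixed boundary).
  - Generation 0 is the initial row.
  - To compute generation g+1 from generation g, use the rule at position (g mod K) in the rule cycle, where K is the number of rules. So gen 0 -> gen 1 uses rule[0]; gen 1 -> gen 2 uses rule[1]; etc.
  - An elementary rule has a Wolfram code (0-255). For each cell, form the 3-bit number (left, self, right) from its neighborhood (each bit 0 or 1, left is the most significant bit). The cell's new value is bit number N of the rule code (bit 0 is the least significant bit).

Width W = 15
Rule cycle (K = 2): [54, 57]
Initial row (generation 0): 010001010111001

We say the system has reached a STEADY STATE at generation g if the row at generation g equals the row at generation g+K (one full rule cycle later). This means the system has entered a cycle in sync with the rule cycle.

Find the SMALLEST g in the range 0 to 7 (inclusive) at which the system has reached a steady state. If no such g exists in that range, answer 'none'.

Gen 0: 010001010111001
Gen 1 (rule 54): 111011111000111
Gen 2 (rule 57): 100110000110100
Gen 3 (rule 54): 111001001001110
Gen 4 (rule 57): 100100100101001
Gen 5 (rule 54): 111111111111111
Gen 6 (rule 57): 100000000000000
Gen 7 (rule 54): 110000000000000
Gen 8 (rule 57): 101111111111111
Gen 9 (rule 54): 110000000000000

Answer: 7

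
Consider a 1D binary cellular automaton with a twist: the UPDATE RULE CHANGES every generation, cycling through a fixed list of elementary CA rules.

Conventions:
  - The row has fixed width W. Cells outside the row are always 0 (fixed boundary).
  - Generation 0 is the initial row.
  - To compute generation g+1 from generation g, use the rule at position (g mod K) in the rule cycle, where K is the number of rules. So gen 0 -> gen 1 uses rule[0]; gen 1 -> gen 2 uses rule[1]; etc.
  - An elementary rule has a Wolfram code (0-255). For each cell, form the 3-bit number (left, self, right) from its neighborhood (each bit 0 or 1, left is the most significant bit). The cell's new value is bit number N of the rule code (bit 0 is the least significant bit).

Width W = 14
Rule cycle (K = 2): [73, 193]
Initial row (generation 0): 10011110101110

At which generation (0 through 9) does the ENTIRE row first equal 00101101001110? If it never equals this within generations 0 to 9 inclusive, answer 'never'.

Answer: never

Derivation:
Gen 0: 10011110101110
Gen 1 (rule 73): 00010010001010
Gen 2 (rule 193): 11000000100000
Gen 3 (rule 73): 11011110001111
Gen 4 (rule 193): 01001110100111
Gen 5 (rule 73): 00001010000101
Gen 6 (rule 193): 11100000110000
Gen 7 (rule 73): 10101110110111
Gen 8 (rule 193): 00000110010011
Gen 9 (rule 73): 11110110000011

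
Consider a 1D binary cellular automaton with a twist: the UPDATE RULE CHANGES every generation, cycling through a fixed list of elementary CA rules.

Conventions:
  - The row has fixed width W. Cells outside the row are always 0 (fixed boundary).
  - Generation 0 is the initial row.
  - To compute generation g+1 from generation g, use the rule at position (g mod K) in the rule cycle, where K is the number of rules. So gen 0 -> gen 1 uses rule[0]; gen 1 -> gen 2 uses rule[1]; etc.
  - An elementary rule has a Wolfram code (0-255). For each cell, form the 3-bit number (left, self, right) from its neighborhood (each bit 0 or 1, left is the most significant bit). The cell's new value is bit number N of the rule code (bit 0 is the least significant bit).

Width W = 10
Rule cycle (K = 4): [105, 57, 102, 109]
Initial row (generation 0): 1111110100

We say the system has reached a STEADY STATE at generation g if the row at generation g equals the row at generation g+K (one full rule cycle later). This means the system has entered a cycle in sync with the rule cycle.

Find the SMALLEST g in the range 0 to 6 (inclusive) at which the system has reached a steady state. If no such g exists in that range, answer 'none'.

Gen 0: 1111110100
Gen 1 (rule 105): 1000011001
Gen 2 (rule 57): 0111010100
Gen 3 (rule 102): 1001111100
Gen 4 (rule 109): 1001000101
Gen 5 (rule 105): 0000010010
Gen 6 (rule 57): 1111001001
Gen 7 (rule 102): 0001011011
Gen 8 (rule 109): 1101111111
Gen 9 (rule 105): 1111000001
Gen 10 (rule 57): 1000111100

Answer: none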